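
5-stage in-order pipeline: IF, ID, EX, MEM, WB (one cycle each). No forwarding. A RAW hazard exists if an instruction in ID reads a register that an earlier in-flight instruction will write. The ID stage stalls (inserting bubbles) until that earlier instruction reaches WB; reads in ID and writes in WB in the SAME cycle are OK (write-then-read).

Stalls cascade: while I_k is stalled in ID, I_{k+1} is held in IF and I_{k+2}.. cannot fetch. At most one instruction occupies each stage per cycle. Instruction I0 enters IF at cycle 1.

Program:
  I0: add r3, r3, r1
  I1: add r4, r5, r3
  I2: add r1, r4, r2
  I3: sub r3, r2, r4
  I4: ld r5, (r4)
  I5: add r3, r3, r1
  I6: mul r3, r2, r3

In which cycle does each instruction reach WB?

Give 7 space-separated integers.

I0 add r3 <- r3,r1: IF@1 ID@2 stall=0 (-) EX@3 MEM@4 WB@5
I1 add r4 <- r5,r3: IF@2 ID@3 stall=2 (RAW on I0.r3 (WB@5)) EX@6 MEM@7 WB@8
I2 add r1 <- r4,r2: IF@3 ID@6 stall=2 (RAW on I1.r4 (WB@8)) EX@9 MEM@10 WB@11
I3 sub r3 <- r2,r4: IF@6 ID@9 stall=0 (-) EX@10 MEM@11 WB@12
I4 ld r5 <- r4: IF@9 ID@10 stall=0 (-) EX@11 MEM@12 WB@13
I5 add r3 <- r3,r1: IF@10 ID@11 stall=1 (RAW on I3.r3 (WB@12)) EX@13 MEM@14 WB@15
I6 mul r3 <- r2,r3: IF@11 ID@13 stall=2 (RAW on I5.r3 (WB@15)) EX@16 MEM@17 WB@18

Answer: 5 8 11 12 13 15 18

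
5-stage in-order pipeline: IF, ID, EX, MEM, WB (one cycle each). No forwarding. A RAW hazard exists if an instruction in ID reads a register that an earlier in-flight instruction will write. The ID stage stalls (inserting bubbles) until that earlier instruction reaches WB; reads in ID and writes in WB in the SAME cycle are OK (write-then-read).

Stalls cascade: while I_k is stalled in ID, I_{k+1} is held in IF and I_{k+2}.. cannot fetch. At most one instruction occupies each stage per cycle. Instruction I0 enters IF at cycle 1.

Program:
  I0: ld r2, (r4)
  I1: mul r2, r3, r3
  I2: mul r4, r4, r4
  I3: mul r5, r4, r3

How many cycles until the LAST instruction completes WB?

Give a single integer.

Answer: 10

Derivation:
I0 ld r2 <- r4: IF@1 ID@2 stall=0 (-) EX@3 MEM@4 WB@5
I1 mul r2 <- r3,r3: IF@2 ID@3 stall=0 (-) EX@4 MEM@5 WB@6
I2 mul r4 <- r4,r4: IF@3 ID@4 stall=0 (-) EX@5 MEM@6 WB@7
I3 mul r5 <- r4,r3: IF@4 ID@5 stall=2 (RAW on I2.r4 (WB@7)) EX@8 MEM@9 WB@10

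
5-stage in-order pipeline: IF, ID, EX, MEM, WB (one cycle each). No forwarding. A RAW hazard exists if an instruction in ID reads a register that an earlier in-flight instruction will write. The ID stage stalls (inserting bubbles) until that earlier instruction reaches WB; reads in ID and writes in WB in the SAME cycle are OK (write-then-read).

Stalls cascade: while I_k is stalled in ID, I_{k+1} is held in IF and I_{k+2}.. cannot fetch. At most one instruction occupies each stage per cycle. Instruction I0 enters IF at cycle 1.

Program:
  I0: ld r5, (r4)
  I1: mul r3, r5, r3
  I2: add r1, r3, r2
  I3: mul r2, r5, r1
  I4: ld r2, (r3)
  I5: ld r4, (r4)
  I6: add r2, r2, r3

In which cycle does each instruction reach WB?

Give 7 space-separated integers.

Answer: 5 8 11 14 15 16 18

Derivation:
I0 ld r5 <- r4: IF@1 ID@2 stall=0 (-) EX@3 MEM@4 WB@5
I1 mul r3 <- r5,r3: IF@2 ID@3 stall=2 (RAW on I0.r5 (WB@5)) EX@6 MEM@7 WB@8
I2 add r1 <- r3,r2: IF@3 ID@6 stall=2 (RAW on I1.r3 (WB@8)) EX@9 MEM@10 WB@11
I3 mul r2 <- r5,r1: IF@6 ID@9 stall=2 (RAW on I2.r1 (WB@11)) EX@12 MEM@13 WB@14
I4 ld r2 <- r3: IF@9 ID@12 stall=0 (-) EX@13 MEM@14 WB@15
I5 ld r4 <- r4: IF@12 ID@13 stall=0 (-) EX@14 MEM@15 WB@16
I6 add r2 <- r2,r3: IF@13 ID@14 stall=1 (RAW on I4.r2 (WB@15)) EX@16 MEM@17 WB@18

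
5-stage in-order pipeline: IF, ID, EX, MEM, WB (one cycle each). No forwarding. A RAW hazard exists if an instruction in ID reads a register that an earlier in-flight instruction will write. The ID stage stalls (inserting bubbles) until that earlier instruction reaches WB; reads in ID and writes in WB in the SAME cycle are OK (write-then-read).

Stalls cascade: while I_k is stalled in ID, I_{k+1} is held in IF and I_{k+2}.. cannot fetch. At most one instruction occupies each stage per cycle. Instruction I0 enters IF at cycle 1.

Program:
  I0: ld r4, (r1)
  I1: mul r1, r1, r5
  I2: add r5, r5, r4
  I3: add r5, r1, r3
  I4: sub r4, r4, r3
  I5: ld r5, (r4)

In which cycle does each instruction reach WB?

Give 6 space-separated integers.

I0 ld r4 <- r1: IF@1 ID@2 stall=0 (-) EX@3 MEM@4 WB@5
I1 mul r1 <- r1,r5: IF@2 ID@3 stall=0 (-) EX@4 MEM@5 WB@6
I2 add r5 <- r5,r4: IF@3 ID@4 stall=1 (RAW on I0.r4 (WB@5)) EX@6 MEM@7 WB@8
I3 add r5 <- r1,r3: IF@4 ID@6 stall=0 (-) EX@7 MEM@8 WB@9
I4 sub r4 <- r4,r3: IF@6 ID@7 stall=0 (-) EX@8 MEM@9 WB@10
I5 ld r5 <- r4: IF@7 ID@8 stall=2 (RAW on I4.r4 (WB@10)) EX@11 MEM@12 WB@13

Answer: 5 6 8 9 10 13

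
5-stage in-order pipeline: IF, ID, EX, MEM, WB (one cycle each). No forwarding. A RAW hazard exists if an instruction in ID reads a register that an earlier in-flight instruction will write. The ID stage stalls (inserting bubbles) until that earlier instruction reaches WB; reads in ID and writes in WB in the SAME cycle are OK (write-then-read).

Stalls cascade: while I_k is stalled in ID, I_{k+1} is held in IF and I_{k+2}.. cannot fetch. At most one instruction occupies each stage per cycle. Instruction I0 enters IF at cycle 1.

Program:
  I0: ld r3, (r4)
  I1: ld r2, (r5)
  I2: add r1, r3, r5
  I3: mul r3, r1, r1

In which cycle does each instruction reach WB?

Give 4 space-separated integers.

Answer: 5 6 8 11

Derivation:
I0 ld r3 <- r4: IF@1 ID@2 stall=0 (-) EX@3 MEM@4 WB@5
I1 ld r2 <- r5: IF@2 ID@3 stall=0 (-) EX@4 MEM@5 WB@6
I2 add r1 <- r3,r5: IF@3 ID@4 stall=1 (RAW on I0.r3 (WB@5)) EX@6 MEM@7 WB@8
I3 mul r3 <- r1,r1: IF@4 ID@6 stall=2 (RAW on I2.r1 (WB@8)) EX@9 MEM@10 WB@11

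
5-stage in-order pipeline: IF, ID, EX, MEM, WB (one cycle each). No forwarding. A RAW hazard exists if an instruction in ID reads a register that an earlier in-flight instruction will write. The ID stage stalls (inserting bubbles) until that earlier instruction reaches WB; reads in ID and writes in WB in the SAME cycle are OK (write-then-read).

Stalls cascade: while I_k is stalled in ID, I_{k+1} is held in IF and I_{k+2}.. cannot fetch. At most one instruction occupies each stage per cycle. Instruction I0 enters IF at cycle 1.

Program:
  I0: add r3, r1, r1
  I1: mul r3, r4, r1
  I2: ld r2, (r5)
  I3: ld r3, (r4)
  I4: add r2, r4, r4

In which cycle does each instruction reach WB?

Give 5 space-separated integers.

Answer: 5 6 7 8 9

Derivation:
I0 add r3 <- r1,r1: IF@1 ID@2 stall=0 (-) EX@3 MEM@4 WB@5
I1 mul r3 <- r4,r1: IF@2 ID@3 stall=0 (-) EX@4 MEM@5 WB@6
I2 ld r2 <- r5: IF@3 ID@4 stall=0 (-) EX@5 MEM@6 WB@7
I3 ld r3 <- r4: IF@4 ID@5 stall=0 (-) EX@6 MEM@7 WB@8
I4 add r2 <- r4,r4: IF@5 ID@6 stall=0 (-) EX@7 MEM@8 WB@9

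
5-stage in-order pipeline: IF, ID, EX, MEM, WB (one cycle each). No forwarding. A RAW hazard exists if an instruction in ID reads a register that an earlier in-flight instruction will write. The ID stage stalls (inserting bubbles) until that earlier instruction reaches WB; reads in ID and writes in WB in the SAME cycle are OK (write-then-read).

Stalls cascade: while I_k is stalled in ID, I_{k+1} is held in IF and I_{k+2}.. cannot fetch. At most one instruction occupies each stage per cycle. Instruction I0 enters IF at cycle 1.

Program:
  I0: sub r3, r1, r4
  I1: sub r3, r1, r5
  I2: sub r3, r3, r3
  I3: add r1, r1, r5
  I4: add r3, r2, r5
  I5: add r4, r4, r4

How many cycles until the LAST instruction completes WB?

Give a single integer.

Answer: 12

Derivation:
I0 sub r3 <- r1,r4: IF@1 ID@2 stall=0 (-) EX@3 MEM@4 WB@5
I1 sub r3 <- r1,r5: IF@2 ID@3 stall=0 (-) EX@4 MEM@5 WB@6
I2 sub r3 <- r3,r3: IF@3 ID@4 stall=2 (RAW on I1.r3 (WB@6)) EX@7 MEM@8 WB@9
I3 add r1 <- r1,r5: IF@4 ID@7 stall=0 (-) EX@8 MEM@9 WB@10
I4 add r3 <- r2,r5: IF@7 ID@8 stall=0 (-) EX@9 MEM@10 WB@11
I5 add r4 <- r4,r4: IF@8 ID@9 stall=0 (-) EX@10 MEM@11 WB@12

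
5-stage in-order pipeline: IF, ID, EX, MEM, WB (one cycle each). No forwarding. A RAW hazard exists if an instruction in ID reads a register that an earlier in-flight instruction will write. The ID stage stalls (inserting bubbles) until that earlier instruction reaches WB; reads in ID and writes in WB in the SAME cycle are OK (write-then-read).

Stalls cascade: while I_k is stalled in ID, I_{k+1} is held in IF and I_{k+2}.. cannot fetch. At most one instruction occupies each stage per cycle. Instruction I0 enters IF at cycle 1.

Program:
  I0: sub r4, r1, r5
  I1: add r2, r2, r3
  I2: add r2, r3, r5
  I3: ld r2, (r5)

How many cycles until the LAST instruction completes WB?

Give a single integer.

Answer: 8

Derivation:
I0 sub r4 <- r1,r5: IF@1 ID@2 stall=0 (-) EX@3 MEM@4 WB@5
I1 add r2 <- r2,r3: IF@2 ID@3 stall=0 (-) EX@4 MEM@5 WB@6
I2 add r2 <- r3,r5: IF@3 ID@4 stall=0 (-) EX@5 MEM@6 WB@7
I3 ld r2 <- r5: IF@4 ID@5 stall=0 (-) EX@6 MEM@7 WB@8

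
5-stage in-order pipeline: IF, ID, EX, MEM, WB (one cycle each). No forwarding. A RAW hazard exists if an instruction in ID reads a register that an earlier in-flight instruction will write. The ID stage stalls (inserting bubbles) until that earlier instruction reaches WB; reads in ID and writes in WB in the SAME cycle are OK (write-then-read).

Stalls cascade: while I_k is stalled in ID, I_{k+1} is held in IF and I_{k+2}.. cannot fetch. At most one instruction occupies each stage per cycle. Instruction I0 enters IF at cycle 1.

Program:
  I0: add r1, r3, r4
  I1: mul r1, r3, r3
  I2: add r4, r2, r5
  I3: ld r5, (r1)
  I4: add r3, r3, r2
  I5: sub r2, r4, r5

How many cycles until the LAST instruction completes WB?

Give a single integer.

I0 add r1 <- r3,r4: IF@1 ID@2 stall=0 (-) EX@3 MEM@4 WB@5
I1 mul r1 <- r3,r3: IF@2 ID@3 stall=0 (-) EX@4 MEM@5 WB@6
I2 add r4 <- r2,r5: IF@3 ID@4 stall=0 (-) EX@5 MEM@6 WB@7
I3 ld r5 <- r1: IF@4 ID@5 stall=1 (RAW on I1.r1 (WB@6)) EX@7 MEM@8 WB@9
I4 add r3 <- r3,r2: IF@5 ID@7 stall=0 (-) EX@8 MEM@9 WB@10
I5 sub r2 <- r4,r5: IF@7 ID@8 stall=1 (RAW on I3.r5 (WB@9)) EX@10 MEM@11 WB@12

Answer: 12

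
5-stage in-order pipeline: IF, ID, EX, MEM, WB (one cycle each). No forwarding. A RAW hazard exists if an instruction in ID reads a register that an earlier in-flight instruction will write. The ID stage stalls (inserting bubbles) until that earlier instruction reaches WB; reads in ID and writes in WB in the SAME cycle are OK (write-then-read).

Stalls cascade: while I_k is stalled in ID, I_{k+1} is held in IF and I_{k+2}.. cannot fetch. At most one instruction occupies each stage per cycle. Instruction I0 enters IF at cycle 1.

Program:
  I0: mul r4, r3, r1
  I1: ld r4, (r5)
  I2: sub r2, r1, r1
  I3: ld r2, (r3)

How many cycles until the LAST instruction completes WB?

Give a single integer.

I0 mul r4 <- r3,r1: IF@1 ID@2 stall=0 (-) EX@3 MEM@4 WB@5
I1 ld r4 <- r5: IF@2 ID@3 stall=0 (-) EX@4 MEM@5 WB@6
I2 sub r2 <- r1,r1: IF@3 ID@4 stall=0 (-) EX@5 MEM@6 WB@7
I3 ld r2 <- r3: IF@4 ID@5 stall=0 (-) EX@6 MEM@7 WB@8

Answer: 8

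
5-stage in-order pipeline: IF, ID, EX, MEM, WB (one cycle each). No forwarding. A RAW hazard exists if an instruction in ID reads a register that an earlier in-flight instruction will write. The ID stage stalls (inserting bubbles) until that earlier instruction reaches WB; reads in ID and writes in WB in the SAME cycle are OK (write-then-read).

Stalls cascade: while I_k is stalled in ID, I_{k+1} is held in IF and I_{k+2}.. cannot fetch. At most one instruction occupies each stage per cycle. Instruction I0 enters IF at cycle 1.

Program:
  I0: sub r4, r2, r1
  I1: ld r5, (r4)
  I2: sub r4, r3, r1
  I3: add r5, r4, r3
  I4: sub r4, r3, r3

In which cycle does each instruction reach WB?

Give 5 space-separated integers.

Answer: 5 8 9 12 13

Derivation:
I0 sub r4 <- r2,r1: IF@1 ID@2 stall=0 (-) EX@3 MEM@4 WB@5
I1 ld r5 <- r4: IF@2 ID@3 stall=2 (RAW on I0.r4 (WB@5)) EX@6 MEM@7 WB@8
I2 sub r4 <- r3,r1: IF@3 ID@6 stall=0 (-) EX@7 MEM@8 WB@9
I3 add r5 <- r4,r3: IF@6 ID@7 stall=2 (RAW on I2.r4 (WB@9)) EX@10 MEM@11 WB@12
I4 sub r4 <- r3,r3: IF@7 ID@10 stall=0 (-) EX@11 MEM@12 WB@13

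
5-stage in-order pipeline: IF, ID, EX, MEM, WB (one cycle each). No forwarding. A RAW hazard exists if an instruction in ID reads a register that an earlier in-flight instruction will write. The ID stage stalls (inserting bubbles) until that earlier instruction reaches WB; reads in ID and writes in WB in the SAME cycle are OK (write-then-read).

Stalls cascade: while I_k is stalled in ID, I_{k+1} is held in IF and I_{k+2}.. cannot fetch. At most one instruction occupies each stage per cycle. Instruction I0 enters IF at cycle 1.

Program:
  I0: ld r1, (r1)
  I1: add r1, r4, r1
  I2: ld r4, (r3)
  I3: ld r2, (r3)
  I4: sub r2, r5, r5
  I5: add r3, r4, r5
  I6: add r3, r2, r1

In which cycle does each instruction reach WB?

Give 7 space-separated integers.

I0 ld r1 <- r1: IF@1 ID@2 stall=0 (-) EX@3 MEM@4 WB@5
I1 add r1 <- r4,r1: IF@2 ID@3 stall=2 (RAW on I0.r1 (WB@5)) EX@6 MEM@7 WB@8
I2 ld r4 <- r3: IF@3 ID@6 stall=0 (-) EX@7 MEM@8 WB@9
I3 ld r2 <- r3: IF@6 ID@7 stall=0 (-) EX@8 MEM@9 WB@10
I4 sub r2 <- r5,r5: IF@7 ID@8 stall=0 (-) EX@9 MEM@10 WB@11
I5 add r3 <- r4,r5: IF@8 ID@9 stall=0 (-) EX@10 MEM@11 WB@12
I6 add r3 <- r2,r1: IF@9 ID@10 stall=1 (RAW on I4.r2 (WB@11)) EX@12 MEM@13 WB@14

Answer: 5 8 9 10 11 12 14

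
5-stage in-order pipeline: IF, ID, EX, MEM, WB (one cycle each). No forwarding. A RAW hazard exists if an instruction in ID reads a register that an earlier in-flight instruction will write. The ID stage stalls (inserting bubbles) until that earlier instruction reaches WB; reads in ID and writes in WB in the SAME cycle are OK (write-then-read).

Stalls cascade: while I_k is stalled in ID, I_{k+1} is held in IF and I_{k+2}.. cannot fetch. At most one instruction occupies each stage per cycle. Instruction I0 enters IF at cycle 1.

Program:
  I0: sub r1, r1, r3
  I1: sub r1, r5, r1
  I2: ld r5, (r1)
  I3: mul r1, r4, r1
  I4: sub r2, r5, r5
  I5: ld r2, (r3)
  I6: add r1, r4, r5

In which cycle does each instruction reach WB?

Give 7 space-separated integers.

Answer: 5 8 11 12 14 15 16

Derivation:
I0 sub r1 <- r1,r3: IF@1 ID@2 stall=0 (-) EX@3 MEM@4 WB@5
I1 sub r1 <- r5,r1: IF@2 ID@3 stall=2 (RAW on I0.r1 (WB@5)) EX@6 MEM@7 WB@8
I2 ld r5 <- r1: IF@3 ID@6 stall=2 (RAW on I1.r1 (WB@8)) EX@9 MEM@10 WB@11
I3 mul r1 <- r4,r1: IF@6 ID@9 stall=0 (-) EX@10 MEM@11 WB@12
I4 sub r2 <- r5,r5: IF@9 ID@10 stall=1 (RAW on I2.r5 (WB@11)) EX@12 MEM@13 WB@14
I5 ld r2 <- r3: IF@10 ID@12 stall=0 (-) EX@13 MEM@14 WB@15
I6 add r1 <- r4,r5: IF@12 ID@13 stall=0 (-) EX@14 MEM@15 WB@16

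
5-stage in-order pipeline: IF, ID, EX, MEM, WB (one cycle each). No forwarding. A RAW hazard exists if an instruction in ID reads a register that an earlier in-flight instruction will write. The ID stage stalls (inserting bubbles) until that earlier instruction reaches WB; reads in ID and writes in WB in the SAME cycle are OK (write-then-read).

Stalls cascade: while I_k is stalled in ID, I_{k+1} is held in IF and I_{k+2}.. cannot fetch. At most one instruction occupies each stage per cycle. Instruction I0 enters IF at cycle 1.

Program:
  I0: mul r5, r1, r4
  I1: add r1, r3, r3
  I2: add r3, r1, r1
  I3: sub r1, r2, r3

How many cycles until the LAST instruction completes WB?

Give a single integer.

Answer: 12

Derivation:
I0 mul r5 <- r1,r4: IF@1 ID@2 stall=0 (-) EX@3 MEM@4 WB@5
I1 add r1 <- r3,r3: IF@2 ID@3 stall=0 (-) EX@4 MEM@5 WB@6
I2 add r3 <- r1,r1: IF@3 ID@4 stall=2 (RAW on I1.r1 (WB@6)) EX@7 MEM@8 WB@9
I3 sub r1 <- r2,r3: IF@4 ID@7 stall=2 (RAW on I2.r3 (WB@9)) EX@10 MEM@11 WB@12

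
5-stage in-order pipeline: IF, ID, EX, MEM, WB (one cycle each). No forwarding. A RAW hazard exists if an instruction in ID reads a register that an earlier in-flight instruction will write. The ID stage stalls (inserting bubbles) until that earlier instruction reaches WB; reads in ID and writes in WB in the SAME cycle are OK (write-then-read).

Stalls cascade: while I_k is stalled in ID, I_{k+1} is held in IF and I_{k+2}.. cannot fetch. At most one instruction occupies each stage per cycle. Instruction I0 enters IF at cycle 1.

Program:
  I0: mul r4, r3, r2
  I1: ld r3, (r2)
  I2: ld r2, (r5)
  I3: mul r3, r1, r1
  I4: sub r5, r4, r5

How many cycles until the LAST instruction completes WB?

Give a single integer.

Answer: 9

Derivation:
I0 mul r4 <- r3,r2: IF@1 ID@2 stall=0 (-) EX@3 MEM@4 WB@5
I1 ld r3 <- r2: IF@2 ID@3 stall=0 (-) EX@4 MEM@5 WB@6
I2 ld r2 <- r5: IF@3 ID@4 stall=0 (-) EX@5 MEM@6 WB@7
I3 mul r3 <- r1,r1: IF@4 ID@5 stall=0 (-) EX@6 MEM@7 WB@8
I4 sub r5 <- r4,r5: IF@5 ID@6 stall=0 (-) EX@7 MEM@8 WB@9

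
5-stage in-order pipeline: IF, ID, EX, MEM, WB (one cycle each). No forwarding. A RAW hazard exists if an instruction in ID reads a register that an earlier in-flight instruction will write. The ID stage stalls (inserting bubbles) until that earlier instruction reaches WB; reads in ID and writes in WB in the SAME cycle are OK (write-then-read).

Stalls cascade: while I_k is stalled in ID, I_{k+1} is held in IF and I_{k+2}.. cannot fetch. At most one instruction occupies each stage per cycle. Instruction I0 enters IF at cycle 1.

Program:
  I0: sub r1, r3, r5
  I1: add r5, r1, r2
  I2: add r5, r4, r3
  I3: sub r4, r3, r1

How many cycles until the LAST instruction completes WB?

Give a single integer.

Answer: 10

Derivation:
I0 sub r1 <- r3,r5: IF@1 ID@2 stall=0 (-) EX@3 MEM@4 WB@5
I1 add r5 <- r1,r2: IF@2 ID@3 stall=2 (RAW on I0.r1 (WB@5)) EX@6 MEM@7 WB@8
I2 add r5 <- r4,r3: IF@3 ID@6 stall=0 (-) EX@7 MEM@8 WB@9
I3 sub r4 <- r3,r1: IF@6 ID@7 stall=0 (-) EX@8 MEM@9 WB@10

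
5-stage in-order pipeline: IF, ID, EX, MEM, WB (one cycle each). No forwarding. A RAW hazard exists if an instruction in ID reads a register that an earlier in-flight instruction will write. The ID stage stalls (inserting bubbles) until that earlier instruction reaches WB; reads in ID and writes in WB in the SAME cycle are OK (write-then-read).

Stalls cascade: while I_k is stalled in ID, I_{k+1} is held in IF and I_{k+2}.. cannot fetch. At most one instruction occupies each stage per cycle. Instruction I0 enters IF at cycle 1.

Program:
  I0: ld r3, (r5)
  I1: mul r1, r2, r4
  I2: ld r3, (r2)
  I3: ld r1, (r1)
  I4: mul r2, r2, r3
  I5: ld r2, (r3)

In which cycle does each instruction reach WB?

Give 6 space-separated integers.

Answer: 5 6 7 9 10 11

Derivation:
I0 ld r3 <- r5: IF@1 ID@2 stall=0 (-) EX@3 MEM@4 WB@5
I1 mul r1 <- r2,r4: IF@2 ID@3 stall=0 (-) EX@4 MEM@5 WB@6
I2 ld r3 <- r2: IF@3 ID@4 stall=0 (-) EX@5 MEM@6 WB@7
I3 ld r1 <- r1: IF@4 ID@5 stall=1 (RAW on I1.r1 (WB@6)) EX@7 MEM@8 WB@9
I4 mul r2 <- r2,r3: IF@5 ID@7 stall=0 (-) EX@8 MEM@9 WB@10
I5 ld r2 <- r3: IF@7 ID@8 stall=0 (-) EX@9 MEM@10 WB@11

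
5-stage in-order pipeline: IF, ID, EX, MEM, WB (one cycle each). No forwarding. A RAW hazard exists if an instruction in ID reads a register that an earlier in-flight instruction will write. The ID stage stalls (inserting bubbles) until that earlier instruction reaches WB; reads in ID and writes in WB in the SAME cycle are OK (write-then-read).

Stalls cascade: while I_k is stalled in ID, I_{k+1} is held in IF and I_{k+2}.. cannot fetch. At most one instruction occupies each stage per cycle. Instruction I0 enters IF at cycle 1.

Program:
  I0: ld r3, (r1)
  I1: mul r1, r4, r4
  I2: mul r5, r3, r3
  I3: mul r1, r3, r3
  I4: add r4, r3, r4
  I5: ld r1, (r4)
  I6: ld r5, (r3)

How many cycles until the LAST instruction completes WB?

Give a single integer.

Answer: 14

Derivation:
I0 ld r3 <- r1: IF@1 ID@2 stall=0 (-) EX@3 MEM@4 WB@5
I1 mul r1 <- r4,r4: IF@2 ID@3 stall=0 (-) EX@4 MEM@5 WB@6
I2 mul r5 <- r3,r3: IF@3 ID@4 stall=1 (RAW on I0.r3 (WB@5)) EX@6 MEM@7 WB@8
I3 mul r1 <- r3,r3: IF@4 ID@6 stall=0 (-) EX@7 MEM@8 WB@9
I4 add r4 <- r3,r4: IF@6 ID@7 stall=0 (-) EX@8 MEM@9 WB@10
I5 ld r1 <- r4: IF@7 ID@8 stall=2 (RAW on I4.r4 (WB@10)) EX@11 MEM@12 WB@13
I6 ld r5 <- r3: IF@8 ID@11 stall=0 (-) EX@12 MEM@13 WB@14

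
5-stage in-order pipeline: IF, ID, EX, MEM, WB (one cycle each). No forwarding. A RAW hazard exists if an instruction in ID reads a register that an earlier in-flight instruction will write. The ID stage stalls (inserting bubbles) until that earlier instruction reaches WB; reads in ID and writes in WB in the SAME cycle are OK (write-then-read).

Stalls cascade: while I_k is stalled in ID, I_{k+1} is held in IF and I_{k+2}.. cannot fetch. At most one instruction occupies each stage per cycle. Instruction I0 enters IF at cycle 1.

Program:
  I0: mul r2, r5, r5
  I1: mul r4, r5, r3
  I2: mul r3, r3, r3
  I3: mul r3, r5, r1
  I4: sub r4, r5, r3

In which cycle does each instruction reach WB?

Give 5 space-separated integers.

Answer: 5 6 7 8 11

Derivation:
I0 mul r2 <- r5,r5: IF@1 ID@2 stall=0 (-) EX@3 MEM@4 WB@5
I1 mul r4 <- r5,r3: IF@2 ID@3 stall=0 (-) EX@4 MEM@5 WB@6
I2 mul r3 <- r3,r3: IF@3 ID@4 stall=0 (-) EX@5 MEM@6 WB@7
I3 mul r3 <- r5,r1: IF@4 ID@5 stall=0 (-) EX@6 MEM@7 WB@8
I4 sub r4 <- r5,r3: IF@5 ID@6 stall=2 (RAW on I3.r3 (WB@8)) EX@9 MEM@10 WB@11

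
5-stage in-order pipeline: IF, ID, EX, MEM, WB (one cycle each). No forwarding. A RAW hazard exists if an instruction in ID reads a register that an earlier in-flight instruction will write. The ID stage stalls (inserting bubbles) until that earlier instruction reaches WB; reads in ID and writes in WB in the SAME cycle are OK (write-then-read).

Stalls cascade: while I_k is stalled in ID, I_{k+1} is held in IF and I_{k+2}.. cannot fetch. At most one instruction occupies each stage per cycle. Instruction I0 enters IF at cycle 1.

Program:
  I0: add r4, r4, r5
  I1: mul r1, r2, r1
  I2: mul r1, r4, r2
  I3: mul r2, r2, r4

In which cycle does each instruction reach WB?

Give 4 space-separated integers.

I0 add r4 <- r4,r5: IF@1 ID@2 stall=0 (-) EX@3 MEM@4 WB@5
I1 mul r1 <- r2,r1: IF@2 ID@3 stall=0 (-) EX@4 MEM@5 WB@6
I2 mul r1 <- r4,r2: IF@3 ID@4 stall=1 (RAW on I0.r4 (WB@5)) EX@6 MEM@7 WB@8
I3 mul r2 <- r2,r4: IF@4 ID@6 stall=0 (-) EX@7 MEM@8 WB@9

Answer: 5 6 8 9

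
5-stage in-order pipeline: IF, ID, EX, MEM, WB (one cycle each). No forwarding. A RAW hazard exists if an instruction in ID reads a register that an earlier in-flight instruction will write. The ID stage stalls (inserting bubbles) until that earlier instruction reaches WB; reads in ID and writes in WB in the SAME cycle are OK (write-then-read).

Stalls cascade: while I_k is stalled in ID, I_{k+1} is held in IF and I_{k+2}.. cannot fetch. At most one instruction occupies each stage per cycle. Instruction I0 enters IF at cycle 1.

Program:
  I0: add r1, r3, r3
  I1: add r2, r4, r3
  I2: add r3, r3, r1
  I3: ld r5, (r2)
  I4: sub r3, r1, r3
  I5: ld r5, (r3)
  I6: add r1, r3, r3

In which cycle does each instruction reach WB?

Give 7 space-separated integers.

Answer: 5 6 8 9 11 14 15

Derivation:
I0 add r1 <- r3,r3: IF@1 ID@2 stall=0 (-) EX@3 MEM@4 WB@5
I1 add r2 <- r4,r3: IF@2 ID@3 stall=0 (-) EX@4 MEM@5 WB@6
I2 add r3 <- r3,r1: IF@3 ID@4 stall=1 (RAW on I0.r1 (WB@5)) EX@6 MEM@7 WB@8
I3 ld r5 <- r2: IF@4 ID@6 stall=0 (-) EX@7 MEM@8 WB@9
I4 sub r3 <- r1,r3: IF@6 ID@7 stall=1 (RAW on I2.r3 (WB@8)) EX@9 MEM@10 WB@11
I5 ld r5 <- r3: IF@7 ID@9 stall=2 (RAW on I4.r3 (WB@11)) EX@12 MEM@13 WB@14
I6 add r1 <- r3,r3: IF@9 ID@12 stall=0 (-) EX@13 MEM@14 WB@15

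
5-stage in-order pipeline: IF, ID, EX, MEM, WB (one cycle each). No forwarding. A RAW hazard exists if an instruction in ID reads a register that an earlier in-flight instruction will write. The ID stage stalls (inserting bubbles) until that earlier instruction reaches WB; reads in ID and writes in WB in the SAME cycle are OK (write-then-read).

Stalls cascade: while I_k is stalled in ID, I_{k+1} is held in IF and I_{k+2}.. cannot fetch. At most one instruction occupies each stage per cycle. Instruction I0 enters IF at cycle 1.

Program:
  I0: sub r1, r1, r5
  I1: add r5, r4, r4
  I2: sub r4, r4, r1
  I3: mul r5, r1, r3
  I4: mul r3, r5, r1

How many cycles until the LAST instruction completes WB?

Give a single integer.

I0 sub r1 <- r1,r5: IF@1 ID@2 stall=0 (-) EX@3 MEM@4 WB@5
I1 add r5 <- r4,r4: IF@2 ID@3 stall=0 (-) EX@4 MEM@5 WB@6
I2 sub r4 <- r4,r1: IF@3 ID@4 stall=1 (RAW on I0.r1 (WB@5)) EX@6 MEM@7 WB@8
I3 mul r5 <- r1,r3: IF@4 ID@6 stall=0 (-) EX@7 MEM@8 WB@9
I4 mul r3 <- r5,r1: IF@6 ID@7 stall=2 (RAW on I3.r5 (WB@9)) EX@10 MEM@11 WB@12

Answer: 12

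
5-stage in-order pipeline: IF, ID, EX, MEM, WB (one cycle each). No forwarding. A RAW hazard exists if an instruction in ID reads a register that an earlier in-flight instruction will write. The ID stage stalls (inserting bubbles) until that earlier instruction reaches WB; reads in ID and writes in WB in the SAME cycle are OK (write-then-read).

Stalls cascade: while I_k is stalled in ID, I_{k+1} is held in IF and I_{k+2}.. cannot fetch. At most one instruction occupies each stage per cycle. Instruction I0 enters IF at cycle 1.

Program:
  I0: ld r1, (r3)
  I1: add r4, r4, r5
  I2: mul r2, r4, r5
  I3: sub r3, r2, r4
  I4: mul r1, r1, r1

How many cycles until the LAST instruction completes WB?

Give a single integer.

Answer: 13

Derivation:
I0 ld r1 <- r3: IF@1 ID@2 stall=0 (-) EX@3 MEM@4 WB@5
I1 add r4 <- r4,r5: IF@2 ID@3 stall=0 (-) EX@4 MEM@5 WB@6
I2 mul r2 <- r4,r5: IF@3 ID@4 stall=2 (RAW on I1.r4 (WB@6)) EX@7 MEM@8 WB@9
I3 sub r3 <- r2,r4: IF@4 ID@7 stall=2 (RAW on I2.r2 (WB@9)) EX@10 MEM@11 WB@12
I4 mul r1 <- r1,r1: IF@7 ID@10 stall=0 (-) EX@11 MEM@12 WB@13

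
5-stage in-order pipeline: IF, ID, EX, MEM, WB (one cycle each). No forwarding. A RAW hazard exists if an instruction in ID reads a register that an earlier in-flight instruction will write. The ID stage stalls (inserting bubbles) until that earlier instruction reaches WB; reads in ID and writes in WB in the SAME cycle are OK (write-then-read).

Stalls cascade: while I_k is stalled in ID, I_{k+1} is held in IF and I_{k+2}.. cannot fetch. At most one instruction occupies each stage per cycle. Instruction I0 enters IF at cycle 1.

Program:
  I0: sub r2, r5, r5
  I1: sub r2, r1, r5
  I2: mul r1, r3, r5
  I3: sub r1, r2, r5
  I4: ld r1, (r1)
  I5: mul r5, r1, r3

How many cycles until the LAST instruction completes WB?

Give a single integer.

I0 sub r2 <- r5,r5: IF@1 ID@2 stall=0 (-) EX@3 MEM@4 WB@5
I1 sub r2 <- r1,r5: IF@2 ID@3 stall=0 (-) EX@4 MEM@5 WB@6
I2 mul r1 <- r3,r5: IF@3 ID@4 stall=0 (-) EX@5 MEM@6 WB@7
I3 sub r1 <- r2,r5: IF@4 ID@5 stall=1 (RAW on I1.r2 (WB@6)) EX@7 MEM@8 WB@9
I4 ld r1 <- r1: IF@5 ID@7 stall=2 (RAW on I3.r1 (WB@9)) EX@10 MEM@11 WB@12
I5 mul r5 <- r1,r3: IF@7 ID@10 stall=2 (RAW on I4.r1 (WB@12)) EX@13 MEM@14 WB@15

Answer: 15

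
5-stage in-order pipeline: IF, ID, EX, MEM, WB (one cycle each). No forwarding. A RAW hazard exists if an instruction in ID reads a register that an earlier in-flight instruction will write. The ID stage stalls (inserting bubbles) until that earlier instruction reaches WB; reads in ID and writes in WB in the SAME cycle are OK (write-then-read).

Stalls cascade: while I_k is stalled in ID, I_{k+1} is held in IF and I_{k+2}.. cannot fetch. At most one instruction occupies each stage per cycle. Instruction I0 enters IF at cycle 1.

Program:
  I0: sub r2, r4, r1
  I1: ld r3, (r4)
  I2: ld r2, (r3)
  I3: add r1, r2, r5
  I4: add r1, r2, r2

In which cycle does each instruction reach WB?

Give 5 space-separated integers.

Answer: 5 6 9 12 13

Derivation:
I0 sub r2 <- r4,r1: IF@1 ID@2 stall=0 (-) EX@3 MEM@4 WB@5
I1 ld r3 <- r4: IF@2 ID@3 stall=0 (-) EX@4 MEM@5 WB@6
I2 ld r2 <- r3: IF@3 ID@4 stall=2 (RAW on I1.r3 (WB@6)) EX@7 MEM@8 WB@9
I3 add r1 <- r2,r5: IF@4 ID@7 stall=2 (RAW on I2.r2 (WB@9)) EX@10 MEM@11 WB@12
I4 add r1 <- r2,r2: IF@7 ID@10 stall=0 (-) EX@11 MEM@12 WB@13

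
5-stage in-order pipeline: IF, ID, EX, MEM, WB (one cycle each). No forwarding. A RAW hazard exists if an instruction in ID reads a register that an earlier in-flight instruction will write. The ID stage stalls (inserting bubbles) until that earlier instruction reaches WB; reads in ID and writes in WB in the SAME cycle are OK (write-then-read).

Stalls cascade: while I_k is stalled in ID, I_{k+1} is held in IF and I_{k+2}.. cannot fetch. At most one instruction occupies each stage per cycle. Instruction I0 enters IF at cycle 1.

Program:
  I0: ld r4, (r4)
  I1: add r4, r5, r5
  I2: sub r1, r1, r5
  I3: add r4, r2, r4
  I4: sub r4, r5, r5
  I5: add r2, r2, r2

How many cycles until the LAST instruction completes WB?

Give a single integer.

Answer: 11

Derivation:
I0 ld r4 <- r4: IF@1 ID@2 stall=0 (-) EX@3 MEM@4 WB@5
I1 add r4 <- r5,r5: IF@2 ID@3 stall=0 (-) EX@4 MEM@5 WB@6
I2 sub r1 <- r1,r5: IF@3 ID@4 stall=0 (-) EX@5 MEM@6 WB@7
I3 add r4 <- r2,r4: IF@4 ID@5 stall=1 (RAW on I1.r4 (WB@6)) EX@7 MEM@8 WB@9
I4 sub r4 <- r5,r5: IF@5 ID@7 stall=0 (-) EX@8 MEM@9 WB@10
I5 add r2 <- r2,r2: IF@7 ID@8 stall=0 (-) EX@9 MEM@10 WB@11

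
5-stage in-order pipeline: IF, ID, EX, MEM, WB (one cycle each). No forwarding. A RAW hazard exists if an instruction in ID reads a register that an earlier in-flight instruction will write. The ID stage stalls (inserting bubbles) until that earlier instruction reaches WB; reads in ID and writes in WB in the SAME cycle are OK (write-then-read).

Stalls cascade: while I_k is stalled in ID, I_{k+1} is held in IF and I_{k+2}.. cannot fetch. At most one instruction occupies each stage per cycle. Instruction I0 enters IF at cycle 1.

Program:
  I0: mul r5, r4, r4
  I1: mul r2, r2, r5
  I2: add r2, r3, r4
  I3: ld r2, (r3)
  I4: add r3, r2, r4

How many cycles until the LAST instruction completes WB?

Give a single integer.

I0 mul r5 <- r4,r4: IF@1 ID@2 stall=0 (-) EX@3 MEM@4 WB@5
I1 mul r2 <- r2,r5: IF@2 ID@3 stall=2 (RAW on I0.r5 (WB@5)) EX@6 MEM@7 WB@8
I2 add r2 <- r3,r4: IF@3 ID@6 stall=0 (-) EX@7 MEM@8 WB@9
I3 ld r2 <- r3: IF@6 ID@7 stall=0 (-) EX@8 MEM@9 WB@10
I4 add r3 <- r2,r4: IF@7 ID@8 stall=2 (RAW on I3.r2 (WB@10)) EX@11 MEM@12 WB@13

Answer: 13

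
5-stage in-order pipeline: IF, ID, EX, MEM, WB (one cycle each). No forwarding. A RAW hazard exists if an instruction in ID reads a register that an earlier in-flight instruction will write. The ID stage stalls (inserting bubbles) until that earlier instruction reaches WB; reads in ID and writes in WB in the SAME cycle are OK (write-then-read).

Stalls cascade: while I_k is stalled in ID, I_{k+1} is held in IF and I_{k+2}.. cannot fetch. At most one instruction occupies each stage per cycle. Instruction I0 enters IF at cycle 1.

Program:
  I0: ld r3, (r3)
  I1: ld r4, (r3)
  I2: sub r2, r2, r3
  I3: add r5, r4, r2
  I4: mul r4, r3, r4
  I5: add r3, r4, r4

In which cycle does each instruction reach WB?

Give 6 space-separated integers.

I0 ld r3 <- r3: IF@1 ID@2 stall=0 (-) EX@3 MEM@4 WB@5
I1 ld r4 <- r3: IF@2 ID@3 stall=2 (RAW on I0.r3 (WB@5)) EX@6 MEM@7 WB@8
I2 sub r2 <- r2,r3: IF@3 ID@6 stall=0 (-) EX@7 MEM@8 WB@9
I3 add r5 <- r4,r2: IF@6 ID@7 stall=2 (RAW on I2.r2 (WB@9)) EX@10 MEM@11 WB@12
I4 mul r4 <- r3,r4: IF@7 ID@10 stall=0 (-) EX@11 MEM@12 WB@13
I5 add r3 <- r4,r4: IF@10 ID@11 stall=2 (RAW on I4.r4 (WB@13)) EX@14 MEM@15 WB@16

Answer: 5 8 9 12 13 16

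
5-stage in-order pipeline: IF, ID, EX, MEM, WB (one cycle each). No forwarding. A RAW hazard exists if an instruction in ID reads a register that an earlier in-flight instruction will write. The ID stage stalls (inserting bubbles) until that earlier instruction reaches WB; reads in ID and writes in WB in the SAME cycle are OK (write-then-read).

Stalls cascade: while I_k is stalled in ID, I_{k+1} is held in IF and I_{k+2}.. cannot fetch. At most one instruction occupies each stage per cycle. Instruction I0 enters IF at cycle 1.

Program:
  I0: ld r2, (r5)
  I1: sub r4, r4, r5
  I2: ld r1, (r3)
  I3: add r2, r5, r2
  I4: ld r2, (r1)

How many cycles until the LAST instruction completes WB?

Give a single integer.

I0 ld r2 <- r5: IF@1 ID@2 stall=0 (-) EX@3 MEM@4 WB@5
I1 sub r4 <- r4,r5: IF@2 ID@3 stall=0 (-) EX@4 MEM@5 WB@6
I2 ld r1 <- r3: IF@3 ID@4 stall=0 (-) EX@5 MEM@6 WB@7
I3 add r2 <- r5,r2: IF@4 ID@5 stall=0 (-) EX@6 MEM@7 WB@8
I4 ld r2 <- r1: IF@5 ID@6 stall=1 (RAW on I2.r1 (WB@7)) EX@8 MEM@9 WB@10

Answer: 10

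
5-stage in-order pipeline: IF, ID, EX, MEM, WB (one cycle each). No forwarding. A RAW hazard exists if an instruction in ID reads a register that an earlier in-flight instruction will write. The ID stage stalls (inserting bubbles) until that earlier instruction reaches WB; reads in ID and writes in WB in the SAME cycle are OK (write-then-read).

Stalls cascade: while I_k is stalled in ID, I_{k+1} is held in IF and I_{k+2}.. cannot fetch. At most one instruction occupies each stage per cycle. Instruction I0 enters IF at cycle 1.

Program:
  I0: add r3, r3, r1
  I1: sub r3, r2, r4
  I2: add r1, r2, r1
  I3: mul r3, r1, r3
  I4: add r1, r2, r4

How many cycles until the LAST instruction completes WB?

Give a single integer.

Answer: 11

Derivation:
I0 add r3 <- r3,r1: IF@1 ID@2 stall=0 (-) EX@3 MEM@4 WB@5
I1 sub r3 <- r2,r4: IF@2 ID@3 stall=0 (-) EX@4 MEM@5 WB@6
I2 add r1 <- r2,r1: IF@3 ID@4 stall=0 (-) EX@5 MEM@6 WB@7
I3 mul r3 <- r1,r3: IF@4 ID@5 stall=2 (RAW on I2.r1 (WB@7)) EX@8 MEM@9 WB@10
I4 add r1 <- r2,r4: IF@5 ID@8 stall=0 (-) EX@9 MEM@10 WB@11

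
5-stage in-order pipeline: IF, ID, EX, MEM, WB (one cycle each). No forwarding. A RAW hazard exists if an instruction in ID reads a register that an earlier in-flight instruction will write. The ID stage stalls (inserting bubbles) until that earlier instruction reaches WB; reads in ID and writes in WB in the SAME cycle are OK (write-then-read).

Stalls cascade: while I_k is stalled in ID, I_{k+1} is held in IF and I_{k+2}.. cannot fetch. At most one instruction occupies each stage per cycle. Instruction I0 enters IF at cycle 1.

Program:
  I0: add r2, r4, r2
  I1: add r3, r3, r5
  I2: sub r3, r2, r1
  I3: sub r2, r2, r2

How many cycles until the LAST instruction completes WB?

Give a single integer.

I0 add r2 <- r4,r2: IF@1 ID@2 stall=0 (-) EX@3 MEM@4 WB@5
I1 add r3 <- r3,r5: IF@2 ID@3 stall=0 (-) EX@4 MEM@5 WB@6
I2 sub r3 <- r2,r1: IF@3 ID@4 stall=1 (RAW on I0.r2 (WB@5)) EX@6 MEM@7 WB@8
I3 sub r2 <- r2,r2: IF@4 ID@6 stall=0 (-) EX@7 MEM@8 WB@9

Answer: 9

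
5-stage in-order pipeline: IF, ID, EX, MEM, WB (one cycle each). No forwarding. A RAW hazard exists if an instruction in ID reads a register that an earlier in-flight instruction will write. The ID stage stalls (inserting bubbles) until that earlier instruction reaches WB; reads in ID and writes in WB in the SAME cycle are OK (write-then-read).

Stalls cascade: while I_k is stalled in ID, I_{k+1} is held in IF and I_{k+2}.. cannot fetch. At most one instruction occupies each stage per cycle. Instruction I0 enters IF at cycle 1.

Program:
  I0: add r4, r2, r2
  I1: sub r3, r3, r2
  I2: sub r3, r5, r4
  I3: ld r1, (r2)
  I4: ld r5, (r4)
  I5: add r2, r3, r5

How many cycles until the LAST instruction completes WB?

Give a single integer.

Answer: 13

Derivation:
I0 add r4 <- r2,r2: IF@1 ID@2 stall=0 (-) EX@3 MEM@4 WB@5
I1 sub r3 <- r3,r2: IF@2 ID@3 stall=0 (-) EX@4 MEM@5 WB@6
I2 sub r3 <- r5,r4: IF@3 ID@4 stall=1 (RAW on I0.r4 (WB@5)) EX@6 MEM@7 WB@8
I3 ld r1 <- r2: IF@4 ID@6 stall=0 (-) EX@7 MEM@8 WB@9
I4 ld r5 <- r4: IF@6 ID@7 stall=0 (-) EX@8 MEM@9 WB@10
I5 add r2 <- r3,r5: IF@7 ID@8 stall=2 (RAW on I4.r5 (WB@10)) EX@11 MEM@12 WB@13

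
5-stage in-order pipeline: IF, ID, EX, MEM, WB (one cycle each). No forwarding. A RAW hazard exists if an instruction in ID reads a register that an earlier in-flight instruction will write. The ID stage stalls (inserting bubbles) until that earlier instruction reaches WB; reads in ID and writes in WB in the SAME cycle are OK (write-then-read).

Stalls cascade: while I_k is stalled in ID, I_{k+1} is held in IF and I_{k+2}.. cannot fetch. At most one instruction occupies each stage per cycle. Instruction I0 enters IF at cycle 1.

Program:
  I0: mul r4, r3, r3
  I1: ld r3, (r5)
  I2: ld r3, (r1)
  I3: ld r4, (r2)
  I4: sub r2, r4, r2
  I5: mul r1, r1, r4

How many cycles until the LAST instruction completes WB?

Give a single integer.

Answer: 12

Derivation:
I0 mul r4 <- r3,r3: IF@1 ID@2 stall=0 (-) EX@3 MEM@4 WB@5
I1 ld r3 <- r5: IF@2 ID@3 stall=0 (-) EX@4 MEM@5 WB@6
I2 ld r3 <- r1: IF@3 ID@4 stall=0 (-) EX@5 MEM@6 WB@7
I3 ld r4 <- r2: IF@4 ID@5 stall=0 (-) EX@6 MEM@7 WB@8
I4 sub r2 <- r4,r2: IF@5 ID@6 stall=2 (RAW on I3.r4 (WB@8)) EX@9 MEM@10 WB@11
I5 mul r1 <- r1,r4: IF@6 ID@9 stall=0 (-) EX@10 MEM@11 WB@12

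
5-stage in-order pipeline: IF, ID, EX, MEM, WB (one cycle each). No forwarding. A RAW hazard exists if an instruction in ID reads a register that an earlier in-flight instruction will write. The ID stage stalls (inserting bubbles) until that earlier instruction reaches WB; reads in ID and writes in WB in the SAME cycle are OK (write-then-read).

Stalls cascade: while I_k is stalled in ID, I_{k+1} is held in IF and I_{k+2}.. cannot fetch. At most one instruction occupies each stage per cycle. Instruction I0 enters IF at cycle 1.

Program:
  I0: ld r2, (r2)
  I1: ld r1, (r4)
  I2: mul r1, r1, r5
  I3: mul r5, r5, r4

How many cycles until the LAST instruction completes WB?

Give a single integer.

I0 ld r2 <- r2: IF@1 ID@2 stall=0 (-) EX@3 MEM@4 WB@5
I1 ld r1 <- r4: IF@2 ID@3 stall=0 (-) EX@4 MEM@5 WB@6
I2 mul r1 <- r1,r5: IF@3 ID@4 stall=2 (RAW on I1.r1 (WB@6)) EX@7 MEM@8 WB@9
I3 mul r5 <- r5,r4: IF@4 ID@7 stall=0 (-) EX@8 MEM@9 WB@10

Answer: 10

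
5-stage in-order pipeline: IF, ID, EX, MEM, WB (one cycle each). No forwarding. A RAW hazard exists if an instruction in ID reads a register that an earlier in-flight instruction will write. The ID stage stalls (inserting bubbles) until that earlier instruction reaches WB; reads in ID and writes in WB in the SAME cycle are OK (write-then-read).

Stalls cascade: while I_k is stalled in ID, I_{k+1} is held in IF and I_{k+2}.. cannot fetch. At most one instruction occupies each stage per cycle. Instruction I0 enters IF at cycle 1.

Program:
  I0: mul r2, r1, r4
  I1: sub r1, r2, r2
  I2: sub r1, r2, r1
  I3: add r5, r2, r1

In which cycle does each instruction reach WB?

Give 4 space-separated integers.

Answer: 5 8 11 14

Derivation:
I0 mul r2 <- r1,r4: IF@1 ID@2 stall=0 (-) EX@3 MEM@4 WB@5
I1 sub r1 <- r2,r2: IF@2 ID@3 stall=2 (RAW on I0.r2 (WB@5)) EX@6 MEM@7 WB@8
I2 sub r1 <- r2,r1: IF@3 ID@6 stall=2 (RAW on I1.r1 (WB@8)) EX@9 MEM@10 WB@11
I3 add r5 <- r2,r1: IF@6 ID@9 stall=2 (RAW on I2.r1 (WB@11)) EX@12 MEM@13 WB@14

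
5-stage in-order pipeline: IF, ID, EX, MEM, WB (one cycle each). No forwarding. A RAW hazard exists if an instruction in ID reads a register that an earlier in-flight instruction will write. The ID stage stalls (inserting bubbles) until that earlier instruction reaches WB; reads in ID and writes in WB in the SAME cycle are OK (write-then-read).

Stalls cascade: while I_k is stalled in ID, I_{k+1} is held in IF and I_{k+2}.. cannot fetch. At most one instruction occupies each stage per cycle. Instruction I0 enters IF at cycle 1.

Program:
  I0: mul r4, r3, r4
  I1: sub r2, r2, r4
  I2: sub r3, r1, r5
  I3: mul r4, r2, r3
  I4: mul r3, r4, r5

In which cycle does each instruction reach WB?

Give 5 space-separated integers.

I0 mul r4 <- r3,r4: IF@1 ID@2 stall=0 (-) EX@3 MEM@4 WB@5
I1 sub r2 <- r2,r4: IF@2 ID@3 stall=2 (RAW on I0.r4 (WB@5)) EX@6 MEM@7 WB@8
I2 sub r3 <- r1,r5: IF@3 ID@6 stall=0 (-) EX@7 MEM@8 WB@9
I3 mul r4 <- r2,r3: IF@6 ID@7 stall=2 (RAW on I2.r3 (WB@9)) EX@10 MEM@11 WB@12
I4 mul r3 <- r4,r5: IF@7 ID@10 stall=2 (RAW on I3.r4 (WB@12)) EX@13 MEM@14 WB@15

Answer: 5 8 9 12 15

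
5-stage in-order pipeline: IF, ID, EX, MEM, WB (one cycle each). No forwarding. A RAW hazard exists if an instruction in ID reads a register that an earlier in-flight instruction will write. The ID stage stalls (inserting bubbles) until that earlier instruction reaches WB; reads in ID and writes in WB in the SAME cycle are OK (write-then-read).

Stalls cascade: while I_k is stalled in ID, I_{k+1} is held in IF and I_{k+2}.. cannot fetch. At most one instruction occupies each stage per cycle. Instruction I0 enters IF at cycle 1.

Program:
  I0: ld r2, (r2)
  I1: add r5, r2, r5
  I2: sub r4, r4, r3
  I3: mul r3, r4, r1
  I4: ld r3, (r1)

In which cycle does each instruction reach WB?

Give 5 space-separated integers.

Answer: 5 8 9 12 13

Derivation:
I0 ld r2 <- r2: IF@1 ID@2 stall=0 (-) EX@3 MEM@4 WB@5
I1 add r5 <- r2,r5: IF@2 ID@3 stall=2 (RAW on I0.r2 (WB@5)) EX@6 MEM@7 WB@8
I2 sub r4 <- r4,r3: IF@3 ID@6 stall=0 (-) EX@7 MEM@8 WB@9
I3 mul r3 <- r4,r1: IF@6 ID@7 stall=2 (RAW on I2.r4 (WB@9)) EX@10 MEM@11 WB@12
I4 ld r3 <- r1: IF@7 ID@10 stall=0 (-) EX@11 MEM@12 WB@13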